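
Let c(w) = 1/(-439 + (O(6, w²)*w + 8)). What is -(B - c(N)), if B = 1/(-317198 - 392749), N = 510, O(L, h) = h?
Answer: 133360516/94174873509843 ≈ 1.4161e-6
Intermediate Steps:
B = -1/709947 (B = 1/(-709947) = -1/709947 ≈ -1.4086e-6)
c(w) = 1/(-431 + w³) (c(w) = 1/(-439 + (w²*w + 8)) = 1/(-439 + (w³ + 8)) = 1/(-439 + (8 + w³)) = 1/(-431 + w³))
-(B - c(N)) = -(-1/709947 - 1/(-431 + 510³)) = -(-1/709947 - 1/(-431 + 132651000)) = -(-1/709947 - 1/132650569) = -1*(-133360516/94174873509843) = 133360516/94174873509843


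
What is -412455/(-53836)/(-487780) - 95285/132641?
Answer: -500450126281291/696633823619056 ≈ -0.71838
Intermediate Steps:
-412455/(-53836)/(-487780) - 95285/132641 = -412455*(-1/53836)*(-1/487780) - 95285*1/132641 = (412455/53836)*(-1/487780) - 95285/132641 = -82491/5252024816 - 95285/132641 = -500450126281291/696633823619056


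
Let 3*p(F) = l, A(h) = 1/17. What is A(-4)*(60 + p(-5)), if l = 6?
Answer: 62/17 ≈ 3.6471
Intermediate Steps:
A(h) = 1/17
p(F) = 2 (p(F) = (⅓)*6 = 2)
A(-4)*(60 + p(-5)) = (60 + 2)/17 = (1/17)*62 = 62/17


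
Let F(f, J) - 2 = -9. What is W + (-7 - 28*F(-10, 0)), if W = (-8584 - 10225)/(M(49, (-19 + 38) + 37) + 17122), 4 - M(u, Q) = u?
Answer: 3208744/17077 ≈ 187.90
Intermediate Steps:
F(f, J) = -7 (F(f, J) = 2 - 9 = -7)
M(u, Q) = 4 - u
W = -18809/17077 (W = (-8584 - 10225)/((4 - 1*49) + 17122) = -18809/((4 - 49) + 17122) = -18809/(-45 + 17122) = -18809/17077 ≈ -1.1014)
W + (-7 - 28*F(-10, 0)) = -18809/17077 + (-7 - 28*(-7)) = -18809/17077 + (-7 + 196) = -18809/17077 + 189 = 3208744/17077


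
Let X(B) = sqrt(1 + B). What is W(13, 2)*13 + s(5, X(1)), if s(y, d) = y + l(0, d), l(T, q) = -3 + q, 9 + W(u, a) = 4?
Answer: -63 + sqrt(2) ≈ -61.586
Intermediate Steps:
W(u, a) = -5 (W(u, a) = -9 + 4 = -5)
s(y, d) = -3 + d + y (s(y, d) = y + (-3 + d) = -3 + d + y)
W(13, 2)*13 + s(5, X(1)) = -5*13 + (-3 + sqrt(1 + 1) + 5) = -65 + (-3 + sqrt(2) + 5) = -65 + (2 + sqrt(2)) = -63 + sqrt(2)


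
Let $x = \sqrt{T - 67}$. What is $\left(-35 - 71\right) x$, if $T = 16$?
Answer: $- 106 i \sqrt{51} \approx - 756.99 i$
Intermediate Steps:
$x = i \sqrt{51}$ ($x = \sqrt{16 - 67} = \sqrt{-51} = i \sqrt{51} \approx 7.1414 i$)
$\left(-35 - 71\right) x = \left(-35 - 71\right) i \sqrt{51} = - 106 i \sqrt{51}$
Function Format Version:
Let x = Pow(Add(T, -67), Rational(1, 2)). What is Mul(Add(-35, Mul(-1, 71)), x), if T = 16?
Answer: Mul(-106, I, Pow(51, Rational(1, 2))) ≈ Mul(-756.99, I)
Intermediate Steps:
x = Mul(I, Pow(51, Rational(1, 2))) (x = Pow(Add(16, -67), Rational(1, 2)) = Pow(-51, Rational(1, 2)) = Mul(I, Pow(51, Rational(1, 2))) ≈ Mul(7.1414, I))
Mul(Add(-35, Mul(-1, 71)), x) = Mul(Add(-35, Mul(-1, 71)), Mul(I, Pow(51, Rational(1, 2)))) = Mul(Add(-35, -71), Mul(I, Pow(51, Rational(1, 2)))) = Mul(-106, Mul(I, Pow(51, Rational(1, 2)))) = Mul(-106, I, Pow(51, Rational(1, 2)))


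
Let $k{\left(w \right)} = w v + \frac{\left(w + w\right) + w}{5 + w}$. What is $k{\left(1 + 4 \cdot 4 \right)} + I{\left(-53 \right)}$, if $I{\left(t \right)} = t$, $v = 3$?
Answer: $\frac{7}{22} \approx 0.31818$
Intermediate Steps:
$k{\left(w \right)} = 3 w + \frac{3 w}{5 + w}$ ($k{\left(w \right)} = w 3 + \frac{\left(w + w\right) + w}{5 + w} = 3 w + \frac{2 w + w}{5 + w} = 3 w + \frac{3 w}{5 + w}$)
$k{\left(1 + 4 \cdot 4 \right)} + I{\left(-53 \right)} = \frac{3 \left(1 + 4 \cdot 4\right) \left(6 + \left(1 + 4 \cdot 4\right)\right)}{5 + \left(1 + 4 \cdot 4\right)} - 53 = \frac{3 \left(1 + 16\right) \left(6 + \left(1 + 16\right)\right)}{5 + \left(1 + 16\right)} - 53 = 3 \cdot 17 \frac{1}{5 + 17} \left(6 + 17\right) - 53 = 3 \cdot 17 \cdot \frac{1}{22} \cdot 23 - 53 = \frac{1173}{22} - 53 = \frac{7}{22}$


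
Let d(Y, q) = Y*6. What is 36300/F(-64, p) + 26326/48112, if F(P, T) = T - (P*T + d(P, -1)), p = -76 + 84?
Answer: 110641519/2718328 ≈ 40.702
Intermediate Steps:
d(Y, q) = 6*Y
p = 8
F(P, T) = T - 6*P - P*T (F(P, T) = T - (P*T + 6*P) = T - (6*P + P*T) = T + (-6*P - P*T) = T - 6*P - P*T)
36300/F(-64, p) + 26326/48112 = 36300/(8 - 6*(-64) - 1*(-64)*8) + 26326/48112 = 36300/(8 + 384 + 512) + 26326*(1/48112) = 36300/904 + 13163/24056 = 36300*(1/904) + 13163/24056 = 9075/226 + 13163/24056 = 110641519/2718328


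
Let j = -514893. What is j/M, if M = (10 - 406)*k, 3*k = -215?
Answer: -171631/9460 ≈ -18.143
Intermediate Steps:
k = -215/3 (k = (⅓)*(-215) = -215/3 ≈ -71.667)
M = 28380 (M = (10 - 406)*(-215/3) = -396*(-215/3) = 28380)
j/M = -514893/28380 = -514893*1/28380 = -171631/9460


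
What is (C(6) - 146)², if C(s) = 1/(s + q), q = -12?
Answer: 769129/36 ≈ 21365.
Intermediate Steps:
C(s) = 1/(-12 + s) (C(s) = 1/(s - 12) = 1/(-12 + s))
(C(6) - 146)² = (1/(-12 + 6) - 146)² = (1/(-6) - 146)² = (-⅙ - 146)² = (-877/6)² = 769129/36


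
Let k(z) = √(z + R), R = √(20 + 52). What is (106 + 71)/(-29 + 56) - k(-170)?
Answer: 59/9 - √(-170 + 6*√2) ≈ 6.5556 - 12.709*I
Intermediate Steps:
R = 6*√2 (R = √72 = 6*√2 ≈ 8.4853)
k(z) = √(z + 6*√2)
(106 + 71)/(-29 + 56) - k(-170) = (106 + 71)/(-29 + 56) - √(-170 + 6*√2) = 177/27 - √(-170 + 6*√2) = 177*(1/27) - √(-170 + 6*√2) = 59/9 - √(-170 + 6*√2)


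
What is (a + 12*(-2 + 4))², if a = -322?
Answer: 88804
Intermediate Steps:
(a + 12*(-2 + 4))² = (-322 + 12*(-2 + 4))² = (-322 + 12*2)² = (-322 + 24)² = (-298)² = 88804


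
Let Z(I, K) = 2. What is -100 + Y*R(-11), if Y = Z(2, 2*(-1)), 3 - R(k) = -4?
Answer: -86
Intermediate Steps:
R(k) = 7 (R(k) = 3 - 1*(-4) = 3 + 4 = 7)
Y = 2
-100 + Y*R(-11) = -100 + 2*7 = -100 + 14 = -86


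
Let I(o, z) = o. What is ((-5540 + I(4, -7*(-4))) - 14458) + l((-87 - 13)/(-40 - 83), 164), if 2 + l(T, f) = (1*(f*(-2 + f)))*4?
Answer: 86276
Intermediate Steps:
l(T, f) = -2 + 4*f*(-2 + f) (l(T, f) = -2 + (1*(f*(-2 + f)))*4 = -2 + (f*(-2 + f))*4 = -2 + 4*f*(-2 + f))
((-5540 + I(4, -7*(-4))) - 14458) + l((-87 - 13)/(-40 - 83), 164) = ((-5540 + 4) - 14458) + (-2 - 8*164 + 4*164²) = (-5536 - 14458) + (-2 - 1312 + 4*26896) = -19994 + (-2 - 1312 + 107584) = -19994 + 106270 = 86276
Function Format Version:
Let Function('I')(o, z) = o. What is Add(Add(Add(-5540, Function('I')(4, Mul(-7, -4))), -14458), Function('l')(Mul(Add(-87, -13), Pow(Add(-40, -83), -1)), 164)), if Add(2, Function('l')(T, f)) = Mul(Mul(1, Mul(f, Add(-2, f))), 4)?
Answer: 86276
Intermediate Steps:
Function('l')(T, f) = Add(-2, Mul(4, f, Add(-2, f))) (Function('l')(T, f) = Add(-2, Mul(Mul(1, Mul(f, Add(-2, f))), 4)) = Add(-2, Mul(Mul(f, Add(-2, f)), 4)) = Add(-2, Mul(4, f, Add(-2, f))))
Add(Add(Add(-5540, Function('I')(4, Mul(-7, -4))), -14458), Function('l')(Mul(Add(-87, -13), Pow(Add(-40, -83), -1)), 164)) = Add(Add(Add(-5540, 4), -14458), Add(-2, Mul(-8, 164), Mul(4, Pow(164, 2)))) = Add(Add(-5536, -14458), Add(-2, -1312, Mul(4, 26896))) = Add(-19994, Add(-2, -1312, 107584)) = Add(-19994, 106270) = 86276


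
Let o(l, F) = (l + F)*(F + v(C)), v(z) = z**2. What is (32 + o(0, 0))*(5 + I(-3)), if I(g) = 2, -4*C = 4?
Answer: 224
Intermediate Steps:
C = -1 (C = -1/4*4 = -1)
o(l, F) = (1 + F)*(F + l) (o(l, F) = (l + F)*(F + (-1)**2) = (F + l)*(F + 1) = (F + l)*(1 + F) = (1 + F)*(F + l))
(32 + o(0, 0))*(5 + I(-3)) = (32 + (0 + 0 + 0**2 + 0*0))*(5 + 2) = (32 + (0 + 0 + 0 + 0))*7 = (32 + 0)*7 = 32*7 = 224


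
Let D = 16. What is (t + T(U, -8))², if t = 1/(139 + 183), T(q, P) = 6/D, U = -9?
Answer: 237169/1658944 ≈ 0.14296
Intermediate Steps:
T(q, P) = 3/8 (T(q, P) = 6/16 = 6*(1/16) = 3/8)
t = 1/322 ≈ 0.0031056
(t + T(U, -8))² = (1/322 + 3/8)² = (487/1288)² = 237169/1658944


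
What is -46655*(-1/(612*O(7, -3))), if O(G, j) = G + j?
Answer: 46655/2448 ≈ 19.058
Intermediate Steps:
-46655*(-1/(612*O(7, -3))) = -46655*(-1/(612*(7 - 3))) = -46655/((17*4)*(-36)) = -46655/(68*(-36)) = -46655/(-2448) = -46655*(-1/2448) = 46655/2448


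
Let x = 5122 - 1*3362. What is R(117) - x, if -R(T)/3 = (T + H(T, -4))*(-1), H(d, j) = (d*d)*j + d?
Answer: -165326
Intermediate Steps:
H(d, j) = d + j*d**2 (H(d, j) = d**2*j + d = j*d**2 + d = d + j*d**2)
x = 1760 (x = 5122 - 3362 = 1760)
R(T) = 3*T + 3*T*(1 - 4*T) (R(T) = -3*(T + T*(1 + T*(-4)))*(-1) = -3*(T + T*(1 - 4*T))*(-1) = -3*(-T - T*(1 - 4*T)) = 3*T + 3*T*(1 - 4*T))
R(117) - x = 6*117*(1 - 2*117) - 1*1760 = 6*117*(1 - 234) - 1760 = 6*117*(-233) - 1760 = -163566 - 1760 = -165326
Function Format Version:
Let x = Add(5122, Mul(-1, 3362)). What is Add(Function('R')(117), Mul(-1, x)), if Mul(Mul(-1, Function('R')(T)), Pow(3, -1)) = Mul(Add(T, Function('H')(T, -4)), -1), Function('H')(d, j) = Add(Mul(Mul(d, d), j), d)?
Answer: -165326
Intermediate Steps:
Function('H')(d, j) = Add(d, Mul(j, Pow(d, 2))) (Function('H')(d, j) = Add(Mul(Pow(d, 2), j), d) = Add(Mul(j, Pow(d, 2)), d) = Add(d, Mul(j, Pow(d, 2))))
x = 1760 (x = Add(5122, -3362) = 1760)
Function('R')(T) = Add(Mul(3, T), Mul(3, T, Add(1, Mul(-4, T)))) (Function('R')(T) = Mul(-3, Mul(Add(T, Mul(T, Add(1, Mul(T, -4)))), -1)) = Mul(-3, Mul(Add(T, Mul(T, Add(1, Mul(-4, T)))), -1)) = Mul(-3, Add(Mul(-1, T), Mul(-1, T, Add(1, Mul(-4, T))))) = Add(Mul(3, T), Mul(3, T, Add(1, Mul(-4, T)))))
Add(Function('R')(117), Mul(-1, x)) = Add(Mul(6, 117, Add(1, Mul(-2, 117))), Mul(-1, 1760)) = Add(Mul(6, 117, Add(1, -234)), -1760) = Add(Mul(6, 117, -233), -1760) = Add(-163566, -1760) = -165326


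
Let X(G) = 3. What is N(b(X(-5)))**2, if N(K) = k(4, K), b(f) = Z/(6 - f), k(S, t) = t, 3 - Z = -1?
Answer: 16/9 ≈ 1.7778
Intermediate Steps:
Z = 4 (Z = 3 - 1*(-1) = 3 + 1 = 4)
b(f) = 4/(6 - f)
N(K) = K
N(b(X(-5)))**2 = (-4/(-6 + 3))**2 = (-4/(-3))**2 = (-4*(-1/3))**2 = (4/3)**2 = 16/9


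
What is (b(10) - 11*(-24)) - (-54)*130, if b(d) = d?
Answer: 7294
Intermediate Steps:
(b(10) - 11*(-24)) - (-54)*130 = (10 - 11*(-24)) - (-54)*130 = (10 + 264) - 1*(-7020) = 274 + 7020 = 7294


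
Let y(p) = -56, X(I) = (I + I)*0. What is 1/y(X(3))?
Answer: -1/56 ≈ -0.017857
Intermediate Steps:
X(I) = 0 (X(I) = (2*I)*0 = 0)
1/y(X(3)) = 1/(-56) = -1/56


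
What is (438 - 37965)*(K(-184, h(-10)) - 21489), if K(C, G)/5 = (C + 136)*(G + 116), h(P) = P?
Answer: 1761104583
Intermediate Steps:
K(C, G) = 5*(116 + G)*(136 + C) (K(C, G) = 5*((C + 136)*(G + 116)) = 5*((136 + C)*(116 + G)) = 5*((116 + G)*(136 + C)) = 5*(116 + G)*(136 + C))
(438 - 37965)*(K(-184, h(-10)) - 21489) = (438 - 37965)*((78880 + 580*(-184) + 680*(-10) + 5*(-184)*(-10)) - 21489) = -37527*((78880 - 106720 - 6800 + 9200) - 21489) = -37527*(-25440 - 21489) = -37527*(-46929) = 1761104583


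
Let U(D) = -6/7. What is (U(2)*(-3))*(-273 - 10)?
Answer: -5094/7 ≈ -727.71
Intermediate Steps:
U(D) = -6/7 (U(D) = -6*⅐ = -6/7)
(U(2)*(-3))*(-273 - 10) = (-6/7*(-3))*(-273 - 10) = (18/7)*(-283) = -5094/7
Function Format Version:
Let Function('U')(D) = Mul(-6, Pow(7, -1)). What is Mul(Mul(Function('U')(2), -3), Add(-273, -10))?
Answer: Rational(-5094, 7) ≈ -727.71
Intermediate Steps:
Function('U')(D) = Rational(-6, 7) (Function('U')(D) = Mul(-6, Rational(1, 7)) = Rational(-6, 7))
Mul(Mul(Function('U')(2), -3), Add(-273, -10)) = Mul(Mul(Rational(-6, 7), -3), Add(-273, -10)) = Mul(Rational(18, 7), -283) = Rational(-5094, 7)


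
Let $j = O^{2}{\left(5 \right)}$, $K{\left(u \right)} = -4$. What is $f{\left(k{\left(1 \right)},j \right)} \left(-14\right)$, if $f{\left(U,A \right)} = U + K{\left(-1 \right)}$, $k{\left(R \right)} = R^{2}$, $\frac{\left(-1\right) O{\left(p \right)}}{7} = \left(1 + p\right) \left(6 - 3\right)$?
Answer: $42$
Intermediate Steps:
$O{\left(p \right)} = -21 - 21 p$ ($O{\left(p \right)} = - 7 \left(1 + p\right) \left(6 - 3\right) = - 7 \left(1 + p\right) 3 = - 7 \left(3 + 3 p\right) = -21 - 21 p$)
$j = 15876$ ($j = \left(-21 - 105\right)^{2} = \left(-126\right)^{2} = 15876$)
$f{\left(U,A \right)} = -4 + U$ ($f{\left(U,A \right)} = U - 4 = -4 + U$)
$f{\left(k{\left(1 \right)},j \right)} \left(-14\right) = \left(-4 + 1^{2}\right) \left(-14\right) = \left(-4 + 1\right) \left(-14\right) = \left(-3\right) \left(-14\right) = 42$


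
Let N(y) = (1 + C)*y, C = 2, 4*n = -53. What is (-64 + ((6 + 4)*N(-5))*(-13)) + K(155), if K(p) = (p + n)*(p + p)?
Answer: 91657/2 ≈ 45829.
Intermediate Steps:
n = -53/4 (n = (¼)*(-53) = -53/4 ≈ -13.250)
N(y) = 3*y (N(y) = (1 + 2)*y = 3*y)
K(p) = 2*p*(-53/4 + p) (K(p) = (p - 53/4)*(p + p) = (-53/4 + p)*(2*p) = 2*p*(-53/4 + p))
(-64 + ((6 + 4)*N(-5))*(-13)) + K(155) = (-64 + ((6 + 4)*(3*(-5)))*(-13)) + (½)*155*(-53 + 4*155) = (-64 + (10*(-15))*(-13)) + (½)*155*(-53 + 620) = (-64 - 150*(-13)) + (½)*155*567 = (-64 + 1950) + 87885/2 = 1886 + 87885/2 = 91657/2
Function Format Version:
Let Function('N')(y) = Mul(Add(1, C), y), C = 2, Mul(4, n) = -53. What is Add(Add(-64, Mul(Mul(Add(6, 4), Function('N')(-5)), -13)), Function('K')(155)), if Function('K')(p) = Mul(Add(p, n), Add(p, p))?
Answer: Rational(91657, 2) ≈ 45829.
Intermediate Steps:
n = Rational(-53, 4) (n = Mul(Rational(1, 4), -53) = Rational(-53, 4) ≈ -13.250)
Function('N')(y) = Mul(3, y) (Function('N')(y) = Mul(Add(1, 2), y) = Mul(3, y))
Function('K')(p) = Mul(2, p, Add(Rational(-53, 4), p)) (Function('K')(p) = Mul(Add(p, Rational(-53, 4)), Add(p, p)) = Mul(Add(Rational(-53, 4), p), Mul(2, p)) = Mul(2, p, Add(Rational(-53, 4), p)))
Add(Add(-64, Mul(Mul(Add(6, 4), Function('N')(-5)), -13)), Function('K')(155)) = Add(Add(-64, Mul(Mul(Add(6, 4), Mul(3, -5)), -13)), Mul(Rational(1, 2), 155, Add(-53, Mul(4, 155)))) = Add(Add(-64, Mul(Mul(10, -15), -13)), Mul(Rational(1, 2), 155, Add(-53, 620))) = Add(Add(-64, Mul(-150, -13)), Mul(Rational(1, 2), 155, 567)) = Add(Add(-64, 1950), Rational(87885, 2)) = Add(1886, Rational(87885, 2)) = Rational(91657, 2)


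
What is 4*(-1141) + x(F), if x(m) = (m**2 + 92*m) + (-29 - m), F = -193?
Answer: 15093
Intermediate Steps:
x(m) = -29 + m**2 + 91*m
4*(-1141) + x(F) = 4*(-1141) + (-29 + (-193)**2 + 91*(-193)) = -4564 + (-29 + 37249 - 17563) = -4564 + 19657 = 15093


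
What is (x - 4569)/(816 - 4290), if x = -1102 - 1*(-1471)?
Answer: 700/579 ≈ 1.2090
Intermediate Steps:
x = 369 (x = -1102 + 1471 = 369)
(x - 4569)/(816 - 4290) = (369 - 4569)/(816 - 4290) = -4200/(-3474) = -4200*(-1/3474) = 700/579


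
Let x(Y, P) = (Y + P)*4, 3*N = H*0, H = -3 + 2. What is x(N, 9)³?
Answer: 46656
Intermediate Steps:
H = -1
N = 0 (N = (-1*0)/3 = (⅓)*0 = 0)
x(Y, P) = 4*P + 4*Y (x(Y, P) = (P + Y)*4 = 4*P + 4*Y)
x(N, 9)³ = (4*9 + 4*0)³ = (36 + 0)³ = 36³ = 46656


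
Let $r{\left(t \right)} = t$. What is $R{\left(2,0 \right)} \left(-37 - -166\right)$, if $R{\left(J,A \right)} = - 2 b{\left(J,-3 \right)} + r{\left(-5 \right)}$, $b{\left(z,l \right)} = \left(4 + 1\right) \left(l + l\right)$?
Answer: $7095$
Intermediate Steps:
$b{\left(z,l \right)} = 10 l$ ($b{\left(z,l \right)} = 5 \cdot 2 l = 10 l$)
$R{\left(J,A \right)} = 55$ ($R{\left(J,A \right)} = - 2 \cdot 10 \left(-3\right) - 5 = \left(-2\right) \left(-30\right) - 5 = 60 - 5 = 55$)
$R{\left(2,0 \right)} \left(-37 - -166\right) = 55 \left(-37 - -166\right) = 55 \left(-37 + 166\right) = 55 \cdot 129 = 7095$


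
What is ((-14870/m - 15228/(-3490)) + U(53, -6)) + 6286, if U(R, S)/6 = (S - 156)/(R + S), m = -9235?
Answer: 949986103386/151481705 ≈ 6271.3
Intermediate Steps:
U(R, S) = 6*(-156 + S)/(R + S) (U(R, S) = 6*((S - 156)/(R + S)) = 6*((-156 + S)/(R + S)) = 6*(-156 + S)/(R + S))
((-14870/m - 15228/(-3490)) + U(53, -6)) + 6286 = ((-14870/(-9235) - 15228/(-3490)) + 6*(-156 - 6)/(53 - 6)) + 6286 = ((-14870*(-1/9235) - 15228*(-1/3490)) + 6*(-162)/47) + 6286 = ((2974/1847 + 7614/1745) + 6*(1/47)*(-162)) + 6286 = (19252688/3223015 - 972/47) + 6286 = -2227894244/151481705 + 6286 = 949986103386/151481705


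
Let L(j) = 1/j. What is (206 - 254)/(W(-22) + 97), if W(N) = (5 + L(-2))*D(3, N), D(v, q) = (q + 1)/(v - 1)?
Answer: -192/199 ≈ -0.96482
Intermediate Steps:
D(v, q) = (1 + q)/(-1 + v)
L(j) = 1/j
W(N) = 9/4 + 9*N/4 (W(N) = (5 + 1/(-2))*((1 + N)/(-1 + 3)) = (5 - 1/2)*((1 + N)/2) = 9*((1 + N)/2)/2 = 9*(1/2 + N/2)/2 = 9/4 + 9*N/4)
(206 - 254)/(W(-22) + 97) = (206 - 254)/((9/4 + (9/4)*(-22)) + 97) = -48/((9/4 - 99/2) + 97) = -48/(-189/4 + 97) = -48/199/4 = -48*4/199 = -192/199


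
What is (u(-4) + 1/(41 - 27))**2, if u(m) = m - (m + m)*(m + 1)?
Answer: 152881/196 ≈ 780.00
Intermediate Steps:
u(m) = m - 2*m*(1 + m)
(u(-4) + 1/(41 - 27))**2 = (-1*(-4)*(1 + 2*(-4)) + 1/(41 - 27))**2 = (-1*(-4)*(1 - 8) + 1/14)**2 = (-1*(-4)*(-7) + 1/14)**2 = (-28 + 1/14)**2 = (-391/14)**2 = 152881/196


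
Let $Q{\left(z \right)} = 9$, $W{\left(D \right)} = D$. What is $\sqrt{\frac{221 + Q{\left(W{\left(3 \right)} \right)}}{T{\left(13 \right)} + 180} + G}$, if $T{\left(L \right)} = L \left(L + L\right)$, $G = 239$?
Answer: $\frac{8 \sqrt{250971}}{259} \approx 15.474$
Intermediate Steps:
$T{\left(L \right)} = 2 L^{2}$ ($T{\left(L \right)} = L 2 L = 2 L^{2}$)
$\sqrt{\frac{221 + Q{\left(W{\left(3 \right)} \right)}}{T{\left(13 \right)} + 180} + G} = \sqrt{\frac{221 + 9}{2 \cdot 13^{2} + 180} + 239} = \sqrt{\frac{230}{2 \cdot 169 + 180} + 239} = \sqrt{\frac{230}{338 + 180} + 239} = \sqrt{\frac{230}{518} + 239} = \sqrt{230 \cdot \frac{1}{518} + 239} = \sqrt{\frac{115}{259} + 239} = \sqrt{\frac{62016}{259}} = \frac{8 \sqrt{250971}}{259}$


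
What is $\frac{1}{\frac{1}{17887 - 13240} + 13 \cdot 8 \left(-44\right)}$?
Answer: $- \frac{4647}{21264671} \approx -0.00021853$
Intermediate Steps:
$\frac{1}{\frac{1}{17887 - 13240} + 13 \cdot 8 \left(-44\right)} = \frac{1}{\frac{1}{4647} + 104 \left(-44\right)} = \frac{1}{\frac{1}{4647} - 4576} = \frac{1}{- \frac{21264671}{4647}} = - \frac{4647}{21264671}$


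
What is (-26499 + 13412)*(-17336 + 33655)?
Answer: -213566753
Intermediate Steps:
(-26499 + 13412)*(-17336 + 33655) = -13087*16319 = -213566753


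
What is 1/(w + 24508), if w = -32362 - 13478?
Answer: -1/21332 ≈ -4.6878e-5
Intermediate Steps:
w = -45840
1/(w + 24508) = 1/(-45840 + 24508) = 1/(-21332) = -1/21332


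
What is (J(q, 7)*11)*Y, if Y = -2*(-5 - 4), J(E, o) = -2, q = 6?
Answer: -396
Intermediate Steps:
Y = 18 (Y = -2*(-9) = 18)
(J(q, 7)*11)*Y = -2*11*18 = -22*18 = -396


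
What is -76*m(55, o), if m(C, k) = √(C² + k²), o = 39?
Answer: -76*√4546 ≈ -5124.2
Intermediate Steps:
-76*m(55, o) = -76*√(55² + 39²) = -76*√(3025 + 1521) = -76*√4546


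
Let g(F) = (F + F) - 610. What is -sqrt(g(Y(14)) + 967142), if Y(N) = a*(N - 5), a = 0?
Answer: -2*sqrt(241633) ≈ -983.12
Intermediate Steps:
Y(N) = 0 (Y(N) = 0*(N - 5) = 0*(-5 + N) = 0)
g(F) = -610 + 2*F (g(F) = 2*F - 610 = -610 + 2*F)
-sqrt(g(Y(14)) + 967142) = -sqrt((-610 + 2*0) + 967142) = -sqrt((-610 + 0) + 967142) = -sqrt(-610 + 967142) = -sqrt(966532) = -2*sqrt(241633)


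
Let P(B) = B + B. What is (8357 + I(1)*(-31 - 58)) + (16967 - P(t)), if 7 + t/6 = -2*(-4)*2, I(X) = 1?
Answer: 25127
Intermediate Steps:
t = 54 (t = -42 + 6*(-2*(-4)*2) = -42 + 6*(8*2) = -42 + 6*16 = -42 + 96 = 54)
P(B) = 2*B
(8357 + I(1)*(-31 - 58)) + (16967 - P(t)) = (8357 + 1*(-31 - 58)) + (16967 - 2*54) = (8357 + 1*(-89)) + (16967 - 1*108) = (8357 - 89) + (16967 - 108) = 8268 + 16859 = 25127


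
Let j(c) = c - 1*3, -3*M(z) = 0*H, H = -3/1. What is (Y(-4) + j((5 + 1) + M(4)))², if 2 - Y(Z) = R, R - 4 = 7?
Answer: 36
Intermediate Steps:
R = 11 (R = 4 + 7 = 11)
Y(Z) = -9 (Y(Z) = 2 - 1*11 = 2 - 11 = -9)
H = -3 (H = -3*1 = -3)
M(z) = 0 (M(z) = -0*(-3) = -⅓*0 = 0)
j(c) = -3 + c (j(c) = c - 3 = -3 + c)
(Y(-4) + j((5 + 1) + M(4)))² = (-9 + (-3 + ((5 + 1) + 0)))² = (-9 + (-3 + (6 + 0)))² = (-9 + (-3 + 6))² = (-9 + 3)² = (-6)² = 36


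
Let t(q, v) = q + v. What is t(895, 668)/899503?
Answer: 1563/899503 ≈ 0.0017376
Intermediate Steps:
t(895, 668)/899503 = (895 + 668)/899503 = 1563*(1/899503) = 1563/899503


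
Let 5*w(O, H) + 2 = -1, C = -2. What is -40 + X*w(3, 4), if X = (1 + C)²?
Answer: -203/5 ≈ -40.600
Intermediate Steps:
w(O, H) = -⅗ (w(O, H) = -⅖ + (⅕)*(-1) = -⅖ - ⅕ = -⅗)
X = 1 (X = (1 - 2)² = (-1)² = 1)
-40 + X*w(3, 4) = -40 + 1*(-⅗) = -40 - ⅗ = -203/5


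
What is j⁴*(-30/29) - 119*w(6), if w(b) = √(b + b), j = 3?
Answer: -2430/29 - 238*√3 ≈ -496.02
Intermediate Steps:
w(b) = √2*√b (w(b) = √(2*b) = √2*√b)
j⁴*(-30/29) - 119*w(6) = 3⁴*(-30/29) - 119*√2*√6 = 81*(-30*1/29) - 238*√3 = 81*(-30/29) - 238*√3 = -2430/29 - 238*√3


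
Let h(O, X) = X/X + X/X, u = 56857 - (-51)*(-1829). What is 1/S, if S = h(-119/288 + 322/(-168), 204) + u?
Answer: -1/36420 ≈ -2.7457e-5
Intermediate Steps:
u = -36422 (u = 56857 - 1*93279 = 56857 - 93279 = -36422)
h(O, X) = 2 (h(O, X) = 1 + 1 = 2)
S = -36420 (S = 2 - 36422 = -36420)
1/S = 1/(-36420) = -1/36420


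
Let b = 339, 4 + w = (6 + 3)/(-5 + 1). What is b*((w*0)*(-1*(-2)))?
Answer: 0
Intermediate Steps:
w = -25/4 (w = -4 + (6 + 3)/(-5 + 1) = -4 + 9/(-4) = -4 + 9*(-¼) = -4 - 9/4 = -25/4 ≈ -6.2500)
b*((w*0)*(-1*(-2))) = 339*((-25/4*0)*(-1*(-2))) = 339*(0*2) = 339*0 = 0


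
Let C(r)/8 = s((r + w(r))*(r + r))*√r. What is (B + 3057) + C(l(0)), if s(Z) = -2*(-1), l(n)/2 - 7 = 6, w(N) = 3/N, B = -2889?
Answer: 168 + 16*√26 ≈ 249.58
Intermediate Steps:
l(n) = 26 (l(n) = 14 + 2*6 = 14 + 12 = 26)
s(Z) = 2
C(r) = 16*√r (C(r) = 8*(2*√r) = 16*√r)
(B + 3057) + C(l(0)) = (-2889 + 3057) + 16*√26 = 168 + 16*√26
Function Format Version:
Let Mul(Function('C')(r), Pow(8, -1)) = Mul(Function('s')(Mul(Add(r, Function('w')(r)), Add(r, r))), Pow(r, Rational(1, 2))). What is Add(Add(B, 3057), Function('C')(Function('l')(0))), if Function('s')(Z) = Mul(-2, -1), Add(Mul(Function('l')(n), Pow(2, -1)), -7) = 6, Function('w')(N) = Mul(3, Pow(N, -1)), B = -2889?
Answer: Add(168, Mul(16, Pow(26, Rational(1, 2)))) ≈ 249.58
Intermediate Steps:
Function('l')(n) = 26 (Function('l')(n) = Add(14, Mul(2, 6)) = Add(14, 12) = 26)
Function('s')(Z) = 2
Function('C')(r) = Mul(16, Pow(r, Rational(1, 2))) (Function('C')(r) = Mul(8, Mul(2, Pow(r, Rational(1, 2)))) = Mul(16, Pow(r, Rational(1, 2))))
Add(Add(B, 3057), Function('C')(Function('l')(0))) = Add(Add(-2889, 3057), Mul(16, Pow(26, Rational(1, 2)))) = Add(168, Mul(16, Pow(26, Rational(1, 2))))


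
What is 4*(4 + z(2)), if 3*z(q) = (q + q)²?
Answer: 112/3 ≈ 37.333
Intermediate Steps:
z(q) = 4*q²/3 (z(q) = (q + q)²/3 = (2*q)²/3 = (4*q²)/3 = 4*q²/3)
4*(4 + z(2)) = 4*(4 + (4/3)*2²) = 4*(4 + (4/3)*4) = 4*(4 + 16/3) = 4*(28/3) = 112/3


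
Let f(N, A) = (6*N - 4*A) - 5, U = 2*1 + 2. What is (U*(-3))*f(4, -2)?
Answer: -324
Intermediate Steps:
U = 4 (U = 2 + 2 = 4)
f(N, A) = -5 - 4*A + 6*N (f(N, A) = (-4*A + 6*N) - 5 = -5 - 4*A + 6*N)
(U*(-3))*f(4, -2) = (4*(-3))*(-5 - 4*(-2) + 6*4) = -12*(-5 + 8 + 24) = -12*27 = -324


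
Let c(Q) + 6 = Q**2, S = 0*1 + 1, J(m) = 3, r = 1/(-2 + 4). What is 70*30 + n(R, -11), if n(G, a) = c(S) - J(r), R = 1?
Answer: 2092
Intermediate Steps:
r = 1/2 ≈ 0.50000
S = 1 (S = 0 + 1 = 1)
c(Q) = -6 + Q**2
n(G, a) = -8 (n(G, a) = (-6 + 1**2) - 1*3 = (-6 + 1) - 3 = -5 - 3 = -8)
70*30 + n(R, -11) = 70*30 - 8 = 2100 - 8 = 2092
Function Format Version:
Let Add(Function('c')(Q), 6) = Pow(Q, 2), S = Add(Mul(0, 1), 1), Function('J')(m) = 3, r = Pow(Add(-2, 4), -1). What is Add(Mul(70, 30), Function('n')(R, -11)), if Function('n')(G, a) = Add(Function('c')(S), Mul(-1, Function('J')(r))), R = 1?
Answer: 2092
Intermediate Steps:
r = Rational(1, 2) (r = Pow(2, -1) = Rational(1, 2) ≈ 0.50000)
S = 1 (S = Add(0, 1) = 1)
Function('c')(Q) = Add(-6, Pow(Q, 2))
Function('n')(G, a) = -8 (Function('n')(G, a) = Add(Add(-6, Pow(1, 2)), Mul(-1, 3)) = Add(Add(-6, 1), -3) = Add(-5, -3) = -8)
Add(Mul(70, 30), Function('n')(R, -11)) = Add(Mul(70, 30), -8) = Add(2100, -8) = 2092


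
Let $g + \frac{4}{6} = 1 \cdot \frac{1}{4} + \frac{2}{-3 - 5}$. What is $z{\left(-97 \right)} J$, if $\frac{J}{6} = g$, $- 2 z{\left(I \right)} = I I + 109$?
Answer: $19036$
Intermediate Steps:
$z{\left(I \right)} = - \frac{109}{2} - \frac{I^{2}}{2}$ ($z{\left(I \right)} = - \frac{I I + 109}{2} = - \frac{I^{2} + 109}{2} = - \frac{109 + I^{2}}{2} = - \frac{109}{2} - \frac{I^{2}}{2}$)
$g = - \frac{2}{3}$ ($g = - \frac{2}{3} + \left(1 \cdot \frac{1}{4} + \frac{2}{-3 - 5}\right) = - \frac{2}{3} + \left(\frac{1}{4} + \frac{2}{-8}\right) = - \frac{2}{3} + \left(\frac{1}{4} + 2 \left(- \frac{1}{8}\right)\right) = - \frac{2}{3} + \left(\frac{1}{4} - \frac{1}{4}\right) = - \frac{2}{3} + 0 = - \frac{2}{3} \approx -0.66667$)
$J = -4$ ($J = 6 \left(- \frac{2}{3}\right) = -4$)
$z{\left(-97 \right)} J = \left(- \frac{109}{2} - \frac{\left(-97\right)^{2}}{2}\right) \left(-4\right) = \left(- \frac{109}{2} - \frac{9409}{2}\right) \left(-4\right) = \left(-4759\right) \left(-4\right) = 19036$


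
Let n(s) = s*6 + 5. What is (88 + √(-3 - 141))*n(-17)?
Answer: -8536 - 1164*I ≈ -8536.0 - 1164.0*I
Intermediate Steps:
n(s) = 5 + 6*s (n(s) = 6*s + 5 = 5 + 6*s)
(88 + √(-3 - 141))*n(-17) = (88 + √(-3 - 141))*(5 + 6*(-17)) = (88 + √(-144))*(5 - 102) = (88 + 12*I)*(-97) = -8536 - 1164*I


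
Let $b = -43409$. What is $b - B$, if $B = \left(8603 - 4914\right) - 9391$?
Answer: $-37707$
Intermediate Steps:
$B = -5702$ ($B = \left(8603 - 4914\right) - 9391 = 3689 - 9391 = -5702$)
$b - B = -43409 - -5702 = -43409 + 5702 = -37707$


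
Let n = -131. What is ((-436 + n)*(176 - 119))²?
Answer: 1044517761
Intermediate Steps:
((-436 + n)*(176 - 119))² = ((-436 - 131)*(176 - 119))² = (-567*57)² = (-32319)² = 1044517761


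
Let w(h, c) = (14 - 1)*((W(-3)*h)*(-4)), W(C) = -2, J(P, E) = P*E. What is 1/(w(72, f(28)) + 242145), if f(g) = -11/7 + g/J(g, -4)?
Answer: 1/249633 ≈ 4.0059e-6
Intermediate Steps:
J(P, E) = E*P
f(g) = -51/28 (f(g) = -11/7 + g/((-4*g)) = -11*⅐ + g*(-1/(4*g)) = -11/7 - ¼ = -51/28)
w(h, c) = 104*h (w(h, c) = (14 - 1)*(-2*h*(-4)) = 13*(8*h) = 104*h)
1/(w(72, f(28)) + 242145) = 1/(104*72 + 242145) = 1/(7488 + 242145) = 1/249633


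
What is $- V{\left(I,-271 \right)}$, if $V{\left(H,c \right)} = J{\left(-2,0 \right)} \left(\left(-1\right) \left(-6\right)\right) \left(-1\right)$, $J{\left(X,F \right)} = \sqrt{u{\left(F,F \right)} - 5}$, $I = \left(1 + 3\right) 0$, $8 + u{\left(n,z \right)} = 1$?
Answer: $12 i \sqrt{3} \approx 20.785 i$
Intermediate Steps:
$u{\left(n,z \right)} = -7$ ($u{\left(n,z \right)} = -8 + 1 = -7$)
$I = 0$ ($I = 4 \cdot 0 = 0$)
$J{\left(X,F \right)} = 2 i \sqrt{3}$ ($J{\left(X,F \right)} = \sqrt{-7 - 5} = \sqrt{-12} = 2 i \sqrt{3}$)
$V{\left(H,c \right)} = - 12 i \sqrt{3}$ ($V{\left(H,c \right)} = 2 i \sqrt{3} \left(\left(-1\right) \left(-6\right)\right) \left(-1\right) = 2 i \sqrt{3} \cdot 6 \left(-1\right) = 12 i \sqrt{3} \left(-1\right) = - 12 i \sqrt{3}$)
$- V{\left(I,-271 \right)} = - \left(-12\right) i \sqrt{3} = 12 i \sqrt{3}$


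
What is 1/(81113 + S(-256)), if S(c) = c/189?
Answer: 189/15330101 ≈ 1.2329e-5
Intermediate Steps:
S(c) = c/189 (S(c) = c*(1/189) = c/189)
1/(81113 + S(-256)) = 1/(81113 + (1/189)*(-256)) = 1/(81113 - 256/189) = 1/(15330101/189) = 189/15330101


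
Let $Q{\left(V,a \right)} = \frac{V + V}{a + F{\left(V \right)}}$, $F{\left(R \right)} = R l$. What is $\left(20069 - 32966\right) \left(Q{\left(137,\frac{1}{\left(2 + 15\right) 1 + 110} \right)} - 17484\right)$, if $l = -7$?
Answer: $\frac{13731733343511}{60896} \approx 2.2549 \cdot 10^{8}$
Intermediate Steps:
$F{\left(R \right)} = - 7 R$ ($F{\left(R \right)} = R \left(-7\right) = - 7 R$)
$Q{\left(V,a \right)} = \frac{2 V}{a - 7 V}$ ($Q{\left(V,a \right)} = \frac{V + V}{a - 7 V} = \frac{2 V}{a - 7 V}$)
$\left(20069 - 32966\right) \left(Q{\left(137,\frac{1}{\left(2 + 15\right) 1 + 110} \right)} - 17484\right) = \left(20069 - 32966\right) \left(2 \cdot 137 \frac{1}{\frac{1}{\left(2 + 15\right) 1 + 110} - 959} - 17484\right) = - 12897 \left(2 \cdot 137 \frac{1}{\frac{1}{17 \cdot 1 + 110} - 959} - 17484\right) = - 12897 \left(2 \cdot 137 \frac{1}{\frac{1}{17 + 110} - 959} - 17484\right) = - 12897 \left(2 \cdot 137 \frac{1}{\frac{1}{127} - 959} - 17484\right) = - 12897 \left(2 \cdot 137 \frac{1}{- \frac{121792}{127}} - 17484\right) = - 12897 \left(2 \cdot 137 \left(- \frac{127}{121792}\right) - 17484\right) = - 12897 \left(- \frac{17399}{60896} - 17484\right) = \left(-12897\right) \left(- \frac{1064723063}{60896}\right) = \frac{13731733343511}{60896}$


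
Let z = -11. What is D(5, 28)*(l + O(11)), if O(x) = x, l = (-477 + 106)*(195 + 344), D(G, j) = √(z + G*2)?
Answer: -199958*I ≈ -1.9996e+5*I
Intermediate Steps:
D(G, j) = √(-11 + 2*G) (D(G, j) = √(-11 + G*2) = √(-11 + 2*G))
l = -199969 (l = -371*539 = -199969)
D(5, 28)*(l + O(11)) = √(-11 + 2*5)*(-199969 + 11) = √(-11 + 10)*(-199958) = √(-1)*(-199958) = I*(-199958) = -199958*I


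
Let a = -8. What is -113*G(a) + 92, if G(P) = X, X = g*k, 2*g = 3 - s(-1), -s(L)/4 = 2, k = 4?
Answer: -2394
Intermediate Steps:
s(L) = -8 (s(L) = -4*2 = -8)
g = 11/2 (g = (3 - 1*(-8))/2 = (3 + 8)/2 = (½)*11 = 11/2 ≈ 5.5000)
X = 22 (X = (11/2)*4 = 22)
G(P) = 22
-113*G(a) + 92 = -113*22 + 92 = -2486 + 92 = -2394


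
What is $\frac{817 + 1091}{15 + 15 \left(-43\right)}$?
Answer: $- \frac{106}{35} \approx -3.0286$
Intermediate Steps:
$\frac{817 + 1091}{15 + 15 \left(-43\right)} = \frac{1}{15 - 645} \cdot 1908 = \frac{1}{-630} \cdot 1908 = \left(- \frac{1}{630}\right) 1908 = - \frac{106}{35}$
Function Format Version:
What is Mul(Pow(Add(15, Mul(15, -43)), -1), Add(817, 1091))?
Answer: Rational(-106, 35) ≈ -3.0286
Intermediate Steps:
Mul(Pow(Add(15, Mul(15, -43)), -1), Add(817, 1091)) = Mul(Pow(Add(15, -645), -1), 1908) = Mul(Pow(-630, -1), 1908) = Mul(Rational(-1, 630), 1908) = Rational(-106, 35)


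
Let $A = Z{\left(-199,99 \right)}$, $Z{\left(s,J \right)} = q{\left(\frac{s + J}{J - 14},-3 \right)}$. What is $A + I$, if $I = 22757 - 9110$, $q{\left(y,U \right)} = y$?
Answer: $\frac{231979}{17} \approx 13646.0$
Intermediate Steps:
$Z{\left(s,J \right)} = \frac{J + s}{-14 + J}$ ($Z{\left(s,J \right)} = \frac{s + J}{J - 14} = \frac{J + s}{-14 + J}$)
$I = 13647$
$A = - \frac{20}{17}$ ($A = \frac{99 - 199}{-14 + 99} = \frac{1}{85} \left(-100\right) = - \frac{20}{17} \approx -1.1765$)
$A + I = - \frac{20}{17} + 13647 = \frac{231979}{17}$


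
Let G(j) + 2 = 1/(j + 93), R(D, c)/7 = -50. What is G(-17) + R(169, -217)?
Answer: -26751/76 ≈ -351.99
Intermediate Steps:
R(D, c) = -350 (R(D, c) = 7*(-50) = -350)
G(j) = -2 + 1/(93 + j) (G(j) = -2 + 1/(j + 93) = -2 + 1/(93 + j))
G(-17) + R(169, -217) = (-185 - 2*(-17))/(93 - 17) - 350 = (-185 + 34)/76 - 350 = (1/76)*(-151) - 350 = -151/76 - 350 = -26751/76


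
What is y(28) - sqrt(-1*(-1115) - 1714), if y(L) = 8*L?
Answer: 224 - I*sqrt(599) ≈ 224.0 - 24.474*I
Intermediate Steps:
y(28) - sqrt(-1*(-1115) - 1714) = 8*28 - sqrt(-1*(-1115) - 1714) = 224 - sqrt(1115 - 1714) = 224 - sqrt(-599) = 224 - I*sqrt(599)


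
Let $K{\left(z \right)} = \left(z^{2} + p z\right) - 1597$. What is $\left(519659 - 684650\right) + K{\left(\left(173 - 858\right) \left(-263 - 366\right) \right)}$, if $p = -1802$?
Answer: $184868062907$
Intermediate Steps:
$K{\left(z \right)} = -1597 + z^{2} - 1802 z$ ($K{\left(z \right)} = \left(z^{2} - 1802 z\right) - 1597 = -1597 + z^{2} - 1802 z$)
$\left(519659 - 684650\right) + K{\left(\left(173 - 858\right) \left(-263 - 366\right) \right)} = \left(519659 - 684650\right) - \left(1597 - \left(-263 - 366\right)^{2} \left(173 - 858\right)^{2} + 1802 \left(173 - 858\right) \left(-263 - 366\right)\right) = -164991 - \left(1597 - 185644648225 + 1802 \left(-685\right) \left(-629\right)\right) = -164991 - \left(776420327 - 185644648225\right) = -164991 - -184868227898 = -164991 + 184868227898 = 184868062907$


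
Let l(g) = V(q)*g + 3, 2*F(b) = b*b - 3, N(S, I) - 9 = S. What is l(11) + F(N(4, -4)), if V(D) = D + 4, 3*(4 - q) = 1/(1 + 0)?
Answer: 511/3 ≈ 170.33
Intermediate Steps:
N(S, I) = 9 + S
q = 11/3 (q = 4 - 1/(3*(1 + 0)) = 4 - ⅓/1 = 4 - ⅓*1 = 4 - ⅓ = 11/3 ≈ 3.6667)
F(b) = -3/2 + b²/2 (F(b) = (b*b - 3)/2 = (b² - 3)/2 = (-3 + b²)/2 = -3/2 + b²/2)
V(D) = 4 + D
l(g) = 3 + 23*g/3 (l(g) = (4 + 11/3)*g + 3 = 23*g/3 + 3 = 3 + 23*g/3)
l(11) + F(N(4, -4)) = (3 + (23/3)*11) + (-3/2 + (9 + 4)²/2) = (3 + 253/3) + (-3/2 + (½)*13²) = 262/3 + (-3/2 + (½)*169) = 262/3 + (-3/2 + 169/2) = 262/3 + 83 = 511/3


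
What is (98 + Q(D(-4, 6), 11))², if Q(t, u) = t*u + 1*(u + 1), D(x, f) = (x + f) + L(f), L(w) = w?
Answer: 39204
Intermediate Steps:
D(x, f) = x + 2*f (D(x, f) = (x + f) + f = (f + x) + f = x + 2*f)
Q(t, u) = 1 + u + t*u (Q(t, u) = t*u + 1*(1 + u) = t*u + (1 + u) = 1 + u + t*u)
(98 + Q(D(-4, 6), 11))² = (98 + (1 + 11 + (-4 + 2*6)*11))² = (98 + (1 + 11 + (-4 + 12)*11))² = (98 + (1 + 11 + 8*11))² = (98 + (1 + 11 + 88))² = (98 + 100)² = 198² = 39204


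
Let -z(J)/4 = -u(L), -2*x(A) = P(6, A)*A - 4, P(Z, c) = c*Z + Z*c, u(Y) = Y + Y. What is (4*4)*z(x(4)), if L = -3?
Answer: -384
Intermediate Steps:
u(Y) = 2*Y
P(Z, c) = 2*Z*c (P(Z, c) = Z*c + Z*c = 2*Z*c)
x(A) = 2 - 6*A**2 (x(A) = -((2*6*A)*A - 4)/2 = -((12*A)*A - 4)/2 = -(12*A**2 - 4)/2 = -(-4 + 12*A**2)/2 = 2 - 6*A**2)
z(J) = -24 (z(J) = -(-4)*2*(-3) = -(-4)*(-6) = -4*6 = -24)
(4*4)*z(x(4)) = (4*4)*(-24) = 16*(-24) = -384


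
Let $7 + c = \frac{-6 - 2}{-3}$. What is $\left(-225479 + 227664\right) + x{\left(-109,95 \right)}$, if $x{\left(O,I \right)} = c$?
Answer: $\frac{6542}{3} \approx 2180.7$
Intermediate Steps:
$c = - \frac{13}{3}$ ($c = -7 + \frac{-6 - 2}{-3} = -7 - - \frac{8}{3} = -7 + \frac{8}{3} = - \frac{13}{3} \approx -4.3333$)
$x{\left(O,I \right)} = - \frac{13}{3}$
$\left(-225479 + 227664\right) + x{\left(-109,95 \right)} = \left(-225479 + 227664\right) - \frac{13}{3} = 2185 - \frac{13}{3} = \frac{6542}{3}$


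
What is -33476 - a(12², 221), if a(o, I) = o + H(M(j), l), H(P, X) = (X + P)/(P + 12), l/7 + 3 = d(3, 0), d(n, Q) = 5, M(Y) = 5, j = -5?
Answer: -571559/17 ≈ -33621.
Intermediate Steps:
l = 14 (l = -21 + 7*5 = -21 + 35 = 14)
H(P, X) = (P + X)/(12 + P)
a(o, I) = 19/17 + o (a(o, I) = o + (5 + 14)/(12 + 5) = o + 19/17 = 19/17 + o)
-33476 - a(12², 221) = -33476 - (19/17 + 12²) = -33476 - (19/17 + 144) = -33476 - 1*2467/17 = -33476 - 2467/17 = -571559/17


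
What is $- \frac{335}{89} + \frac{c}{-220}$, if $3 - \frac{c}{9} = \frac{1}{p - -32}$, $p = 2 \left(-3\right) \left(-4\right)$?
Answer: $- \frac{4260967}{1096480} \approx -3.886$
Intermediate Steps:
$p = 24$ ($p = \left(-6\right) \left(-4\right) = 24$)
$c = \frac{1503}{56}$ ($c = 27 - \frac{9}{24 - -32} = 27 - \frac{9}{24 + \left(-29 + 61\right)} = 27 - \frac{9}{24 + 32} = 27 - \frac{9}{56} = \frac{1503}{56} \approx 26.839$)
$- \frac{335}{89} + \frac{c}{-220} = - \frac{335}{89} + \frac{1503}{56 \left(-220\right)} = \left(-335\right) \frac{1}{89} + \frac{1503}{56} \left(- \frac{1}{220}\right) = - \frac{335}{89} - \frac{1503}{12320} = - \frac{4260967}{1096480}$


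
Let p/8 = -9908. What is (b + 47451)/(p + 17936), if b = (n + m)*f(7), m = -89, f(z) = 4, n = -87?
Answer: -46747/61328 ≈ -0.76225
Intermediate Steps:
p = -79264 (p = 8*(-9908) = -79264)
b = -704 (b = (-87 - 89)*4 = -176*4 = -704)
(b + 47451)/(p + 17936) = (-704 + 47451)/(-79264 + 17936) = 46747/(-61328) = 46747*(-1/61328) = -46747/61328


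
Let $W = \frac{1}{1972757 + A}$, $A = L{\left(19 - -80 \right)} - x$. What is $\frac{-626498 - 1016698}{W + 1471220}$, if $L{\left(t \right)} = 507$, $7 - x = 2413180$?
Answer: $- \frac{7207775732652}{6453413843141} \approx -1.1169$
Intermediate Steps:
$x = -2413173$ ($x = 7 - 2413180 = -2413173$)
$A = 2413680$ ($A = 507 - -2413173 = 507 + 2413173 = 2413680$)
$W = \frac{1}{4386437}$ ($W = \frac{1}{1972757 + 2413680} = \frac{1}{4386437} \approx 2.2798 \cdot 10^{-7}$)
$\frac{-626498 - 1016698}{W + 1471220} = \frac{-626498 - 1016698}{\frac{1}{4386437} + 1471220} = - \frac{1643196}{\frac{6453413843141}{4386437}} = \left(-1643196\right) \frac{4386437}{6453413843141} = - \frac{7207775732652}{6453413843141}$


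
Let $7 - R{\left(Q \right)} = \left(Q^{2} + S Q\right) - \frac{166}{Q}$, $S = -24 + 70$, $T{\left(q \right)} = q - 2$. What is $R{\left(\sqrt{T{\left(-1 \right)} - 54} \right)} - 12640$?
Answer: $-12576 - \frac{2788 i \sqrt{57}}{57} \approx -12576.0 - 369.28 i$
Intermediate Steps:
$T{\left(q \right)} = -2 + q$ ($T{\left(q \right)} = q - 2 = -2 + q$)
$S = 46$
$R{\left(Q \right)} = 7 - Q^{2} - 46 Q + \frac{166}{Q}$ ($R{\left(Q \right)} = 7 - \left(\left(Q^{2} + 46 Q\right) - \frac{166}{Q}\right) = 7 - \left(Q^{2} - \frac{166}{Q} + 46 Q\right) = 7 - Q^{2} - 46 Q + \frac{166}{Q}$)
$R{\left(\sqrt{T{\left(-1 \right)} - 54} \right)} - 12640 = \left(7 - \left(\sqrt{\left(-2 - 1\right) - 54}\right)^{2} - 46 \sqrt{\left(-2 - 1\right) - 54} + \frac{166}{\sqrt{\left(-2 - 1\right) - 54}}\right) - 12640 = \left(7 - \left(\sqrt{-3 - 54}\right)^{2} - 46 \sqrt{-3 - 54} + \frac{166}{\sqrt{-3 - 54}}\right) - 12640 = \left(7 - \left(\sqrt{-57}\right)^{2} - 46 \sqrt{-57} + \frac{166}{\sqrt{-57}}\right) - 12640 = \left(7 - \left(i \sqrt{57}\right)^{2} - 46 i \sqrt{57} + \frac{166}{i \sqrt{57}}\right) - 12640 = \left(7 - -57 - 46 i \sqrt{57} + 166 \left(- \frac{i \sqrt{57}}{57}\right)\right) - 12640 = \left(7 + 57 - 46 i \sqrt{57} - \frac{166 i \sqrt{57}}{57}\right) - 12640 = \left(64 - \frac{2788 i \sqrt{57}}{57}\right) - 12640 = -12576 - \frac{2788 i \sqrt{57}}{57}$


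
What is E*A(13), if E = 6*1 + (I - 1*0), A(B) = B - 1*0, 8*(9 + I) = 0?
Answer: -39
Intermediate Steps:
I = -9 (I = -9 + (⅛)*0 = -9 + 0 = -9)
A(B) = B (A(B) = B + 0 = B)
E = -3 (E = 6*1 + (-9 - 1*0) = 6 + (-9 + 0) = 6 - 9 = -3)
E*A(13) = -3*13 = -39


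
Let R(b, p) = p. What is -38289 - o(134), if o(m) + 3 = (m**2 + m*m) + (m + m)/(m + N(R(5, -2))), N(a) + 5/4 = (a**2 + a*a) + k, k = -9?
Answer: -39103418/527 ≈ -74200.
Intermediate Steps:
N(a) = -41/4 + 2*a**2 (N(a) = -5/4 + ((a**2 + a*a) - 9) = -5/4 + ((a**2 + a**2) - 9) = -5/4 + (2*a**2 - 9) = -5/4 + (-9 + 2*a**2) = -41/4 + 2*a**2)
o(m) = -3 + 2*m**2 + 2*m/(-9/4 + m) (o(m) = -3 + ((m**2 + m*m) + (m + m)/(m + (-41/4 + 2*(-2)**2))) = -3 + ((m**2 + m**2) + (2*m)/(m + (-41/4 + 2*4))) = -3 + (2*m**2 + (2*m)/(m + (-41/4 + 8))) = -3 + (2*m**2 + (2*m)/(m - 9/4)) = -3 + (2*m**2 + (2*m)/(-9/4 + m)) = -3 + (2*m**2 + 2*m/(-9/4 + m)) = -3 + 2*m**2 + 2*m/(-9/4 + m))
-38289 - o(134) = -38289 - (27 - 18*134**2 - 4*134 + 8*134**3)/(-9 + 4*134) = -38289 - (27 - 18*17956 - 536 + 8*2406104)/(-9 + 536) = -38289 - (27 - 323208 - 536 + 19248832)/527 = -38289 - 18925115/527 = -39103418/527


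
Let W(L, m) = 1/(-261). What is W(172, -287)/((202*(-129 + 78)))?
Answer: 1/2688822 ≈ 3.7191e-7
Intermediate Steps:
W(L, m) = -1/261
W(172, -287)/((202*(-129 + 78))) = -1/(202*(-129 + 78))/261 = -1/(261*(202*(-51))) = -1/261/(-10302) = -1/261*(-1/10302) = 1/2688822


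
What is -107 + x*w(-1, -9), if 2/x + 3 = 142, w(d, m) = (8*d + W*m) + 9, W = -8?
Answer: -14727/139 ≈ -105.95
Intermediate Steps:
w(d, m) = 9 - 8*m + 8*d (w(d, m) = (8*d - 8*m) + 9 = (-8*m + 8*d) + 9 = 9 - 8*m + 8*d)
x = 2/139 (x = 2/(-3 + 142) = 2/139 ≈ 0.014388)
-107 + x*w(-1, -9) = -107 + 2*(9 - 8*(-9) + 8*(-1))/139 = -107 + 2*(9 + 72 - 8)/139 = -107 + (2/139)*73 = -107 + 146/139 = -14727/139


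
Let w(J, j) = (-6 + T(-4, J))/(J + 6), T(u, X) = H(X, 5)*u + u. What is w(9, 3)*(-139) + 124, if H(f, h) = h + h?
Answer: 1762/3 ≈ 587.33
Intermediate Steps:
H(f, h) = 2*h
T(u, X) = 11*u (T(u, X) = (2*5)*u + u = 10*u + u = 11*u)
w(J, j) = -50/(6 + J) (w(J, j) = (-6 + 11*(-4))/(J + 6) = (-6 - 44)/(6 + J) = -50/(6 + J))
w(9, 3)*(-139) + 124 = -50/(6 + 9)*(-139) + 124 = -50/15*(-139) + 124 = -50*1/15*(-139) + 124 = -10/3*(-139) + 124 = 1390/3 + 124 = 1762/3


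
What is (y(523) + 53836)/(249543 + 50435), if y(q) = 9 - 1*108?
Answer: 53737/299978 ≈ 0.17914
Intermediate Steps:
y(q) = -99 (y(q) = 9 - 108 = -99)
(y(523) + 53836)/(249543 + 50435) = (-99 + 53836)/(249543 + 50435) = 53737/299978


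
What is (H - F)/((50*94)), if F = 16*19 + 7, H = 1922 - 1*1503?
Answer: 27/1175 ≈ 0.022979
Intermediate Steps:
H = 419 (H = 1922 - 1503 = 419)
F = 311 (F = 304 + 7 = 311)
(H - F)/((50*94)) = (419 - 1*311)/((50*94)) = (419 - 311)/4700 = 108*(1/4700) = 27/1175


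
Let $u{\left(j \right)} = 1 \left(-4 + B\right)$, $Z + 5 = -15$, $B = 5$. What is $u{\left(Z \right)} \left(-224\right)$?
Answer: $-224$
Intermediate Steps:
$Z = -20$ ($Z = -5 - 15 = -20$)
$u{\left(j \right)} = 1$ ($u{\left(j \right)} = 1 \left(-4 + 5\right) = 1 \cdot 1 = 1$)
$u{\left(Z \right)} \left(-224\right) = 1 \left(-224\right) = -224$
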